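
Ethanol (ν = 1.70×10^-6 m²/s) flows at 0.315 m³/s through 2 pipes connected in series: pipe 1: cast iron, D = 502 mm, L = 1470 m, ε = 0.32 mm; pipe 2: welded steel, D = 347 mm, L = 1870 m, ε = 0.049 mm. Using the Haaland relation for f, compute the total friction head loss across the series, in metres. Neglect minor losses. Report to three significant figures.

H ≈ 50.6 m

Pipe 1: V = 1.592 m/s, Re = 4.70×10^5, ε/D = 6.37×10^-4, f = 0.01844, h_1 = f(L/D)V²/2g = 6.972 m
Pipe 2: V = 3.331 m/s, Re = 6.80×10^5, ε/D = 1.41×10^-4, f = 0.01430, h_2 = f(L/D)V²/2g = 43.58 m
Series → Q common, losses add: H = Σh = 50.55 m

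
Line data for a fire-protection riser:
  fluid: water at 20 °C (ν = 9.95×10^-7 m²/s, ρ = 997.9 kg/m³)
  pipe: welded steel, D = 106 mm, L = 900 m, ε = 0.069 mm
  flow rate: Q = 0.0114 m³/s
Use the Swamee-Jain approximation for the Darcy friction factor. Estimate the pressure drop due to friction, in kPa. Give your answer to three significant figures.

V = 4Q/(πD²) = 4·0.0114/(π·0.106²) = 1.292 m/s
Re = VD/ν = 1.292·0.106/9.95×10^-7 = 1.38×10^5 → turbulent
ε/D = 0.069/106 = 6.51×10^-4
Swamee-Jain: f = 0.02034
h_f = f(L/D)V²/(2g) = 0.02034·(900/0.106)·1.292²/(2·9.81) = 14.69 m
Δp = ρg·h_f = 997.9·9.81·14.69 = 143.8 kPa

Δp ≈ 144 kPa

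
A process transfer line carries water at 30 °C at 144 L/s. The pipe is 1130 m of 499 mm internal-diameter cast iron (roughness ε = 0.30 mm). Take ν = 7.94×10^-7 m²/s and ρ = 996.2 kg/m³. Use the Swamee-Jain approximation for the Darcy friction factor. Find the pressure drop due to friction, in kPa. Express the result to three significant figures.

Δp ≈ 11.3 kPa

V = 4Q/(πD²) = 4·0.144/(π·0.499²) = 0.7363 m/s
Re = VD/ν = 0.7363·0.499/7.94×10^-7 = 4.63×10^5 → turbulent
ε/D = 0.30/499 = 6.01×10^-4
Swamee-Jain: f = 0.01845
h_f = f(L/D)V²/(2g) = 0.01845·(1130/0.499)·0.7363²/(2·9.81) = 1.154 m
Δp = ρg·h_f = 996.2·9.81·1.154 = 11.28 kPa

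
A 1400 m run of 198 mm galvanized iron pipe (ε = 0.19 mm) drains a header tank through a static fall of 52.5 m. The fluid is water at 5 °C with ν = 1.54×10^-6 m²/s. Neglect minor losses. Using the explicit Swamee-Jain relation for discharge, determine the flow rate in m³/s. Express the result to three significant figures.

Q ≈ 0.0825 m³/s

Swamee-Jain (Type II): Q = -0.965·√(gD⁵h_f/L)·ln[ε/(3.7D) + √(3.17ν²L/(gD³h_f))]
√(gD⁵h_f/L) = √(9.81·0.198⁵·52.5/1400) = 0.01058
ε/(3.7D) = 2.59×10^-4; √(3.17ν²L/(gD³h_f)) = 5.13×10^-5
Q = -0.965·0.01058·ln(3.107×10^-4) = 0.08247 m³/s
Check: V = 2.68 m/s, Re = 3.44×10^5, f = 0.02045, h_f = 52.9 m ≈ 52.5 m ✓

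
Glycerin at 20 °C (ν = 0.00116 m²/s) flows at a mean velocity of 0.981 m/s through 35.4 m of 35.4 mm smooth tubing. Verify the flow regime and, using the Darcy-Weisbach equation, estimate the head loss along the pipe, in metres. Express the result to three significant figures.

h_f ≈ 105 m

Re = VD/ν = 0.981·0.03540/0.00116 = 29.9 → laminar (Re < 2300)
f = 64/Re = 2.138
h_f = f(L/D)V²/(2g) = 2.138·(35.4/0.03540)·0.981²/(2·9.81) = 104.9 m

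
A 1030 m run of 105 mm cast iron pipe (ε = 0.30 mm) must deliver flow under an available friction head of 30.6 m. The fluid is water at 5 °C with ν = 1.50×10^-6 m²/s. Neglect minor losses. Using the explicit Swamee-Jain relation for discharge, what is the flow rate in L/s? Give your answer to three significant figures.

Swamee-Jain (Type II): Q = -0.965·√(gD⁵h_f/L)·ln[ε/(3.7D) + √(3.17ν²L/(gD³h_f))]
√(gD⁵h_f/L) = √(9.81·0.105⁵·30.6/1030) = 0.001929
ε/(3.7D) = 7.72×10^-4; √(3.17ν²L/(gD³h_f)) = 1.45×10^-4
Q = -0.965·0.001929·ln(9.176×10^-4) = 0.01302 m³/s
Check: V = 1.50 m/s, Re = 1.05×10^5, f = 0.02733, h_f = 30.9 m ≈ 30.6 m ✓

Q ≈ 13.0 L/s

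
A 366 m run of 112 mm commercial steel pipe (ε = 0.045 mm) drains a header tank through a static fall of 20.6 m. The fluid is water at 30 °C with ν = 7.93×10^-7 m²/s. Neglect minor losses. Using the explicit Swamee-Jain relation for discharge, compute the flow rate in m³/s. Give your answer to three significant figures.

Swamee-Jain (Type II): Q = -0.965·√(gD⁵h_f/L)·ln[ε/(3.7D) + √(3.17ν²L/(gD³h_f))]
√(gD⁵h_f/L) = √(9.81·0.112⁵·20.6/366) = 0.003119
ε/(3.7D) = 1.09×10^-4; √(3.17ν²L/(gD³h_f)) = 5.07×10^-5
Q = -0.965·0.003119·ln(1.593×10^-4) = 0.02632 m³/s
Check: V = 2.67 m/s, Re = 3.77×10^5, f = 0.01744, h_f = 20.7 m ≈ 20.6 m ✓

Q ≈ 0.0263 m³/s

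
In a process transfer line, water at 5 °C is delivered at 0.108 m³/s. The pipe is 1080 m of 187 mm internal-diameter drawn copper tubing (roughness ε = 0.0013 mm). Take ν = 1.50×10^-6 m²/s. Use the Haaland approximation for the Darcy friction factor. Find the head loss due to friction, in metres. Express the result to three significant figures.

V = 4Q/(πD²) = 4·0.108/(π·0.187²) = 3.932 m/s
Re = VD/ν = 3.932·0.187/1.50×10^-6 = 4.90×10^5 → turbulent
ε/D = 0.0013/187 = 6.95×10^-6
Haaland: f = 0.01319
h_f = f(L/D)V²/(2g) = 0.01319·(1080/0.187)·3.932²/(2·9.81) = 60.02 m

h_f ≈ 60.0 m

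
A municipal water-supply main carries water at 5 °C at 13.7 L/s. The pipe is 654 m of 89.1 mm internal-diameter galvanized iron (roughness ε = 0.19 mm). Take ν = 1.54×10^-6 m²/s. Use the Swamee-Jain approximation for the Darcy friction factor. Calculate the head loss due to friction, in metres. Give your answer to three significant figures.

V = 4Q/(πD²) = 4·0.0137/(π·0.0891²) = 2.197 m/s
Re = VD/ν = 2.197·0.0891/1.54×10^-6 = 1.27×10^5 → turbulent
ε/D = 0.19/89.1 = 0.00213
Swamee-Jain: f = 0.02534
h_f = f(L/D)V²/(2g) = 0.02534·(654/0.0891)·2.197²/(2·9.81) = 45.76 m

h_f ≈ 45.8 m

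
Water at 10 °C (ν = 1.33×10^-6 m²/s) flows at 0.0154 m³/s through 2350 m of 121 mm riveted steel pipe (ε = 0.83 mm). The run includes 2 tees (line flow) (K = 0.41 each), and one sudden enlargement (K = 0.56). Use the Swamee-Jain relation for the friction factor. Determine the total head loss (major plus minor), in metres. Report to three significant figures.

V = 4Q/(πD²) = 1.339 m/s; V²/2g = 0.09142 m
Re = 1.22×10^5, ε/D = 0.00686 → f = 0.03435 (Swamee-Jain)
Major: h_f = f(L/D)·V²/2g = 0.03435·19421·0.09142 = 60.99 m
Minor: ΣK = 1.38; h_m = ΣK·V²/2g = 0.1262 m
Total H_L = 60.99 + 0.1262 = 61.12 m

H_L ≈ 61.1 m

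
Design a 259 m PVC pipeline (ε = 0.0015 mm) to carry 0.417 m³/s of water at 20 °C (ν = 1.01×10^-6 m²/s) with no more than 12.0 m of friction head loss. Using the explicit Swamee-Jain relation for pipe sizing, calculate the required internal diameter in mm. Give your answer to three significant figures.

Swamee-Jain (Type III): D = 0.66·[ε^1.25·(LQ²/(gh_f))^4.75 + ν·Q^9.4·(L/(gh_f))^5.2]^0.04
LQ²/(gh_f) = 0.3826; L/(gh_f) = 2.200
Term 1 = ε^1.25·(…)^4.75 = 5.47×10^-10; Term 2 = ν·Q^9.4·(…)^5.2 = 1.64×10^-8
D = 0.66·(5.47×10^-10 + 1.64×10^-8)^0.04 = 0.3226 m = 323 mm
Check: V = 5.10 m/s, Re = 1.63×10^6, f = 0.01087, h_f = 11.6 m ≈ 12.0 m ✓

D ≈ 323 mm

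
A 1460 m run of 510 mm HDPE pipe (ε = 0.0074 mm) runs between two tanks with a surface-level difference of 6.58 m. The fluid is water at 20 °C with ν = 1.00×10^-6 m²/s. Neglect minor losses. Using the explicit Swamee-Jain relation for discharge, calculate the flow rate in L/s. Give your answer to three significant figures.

Swamee-Jain (Type II): Q = -0.965·√(gD⁵h_f/L)·ln[ε/(3.7D) + √(3.17ν²L/(gD³h_f))]
√(gD⁵h_f/L) = √(9.81·0.510⁵·6.58/1460) = 0.03906
ε/(3.7D) = 3.92×10^-6; √(3.17ν²L/(gD³h_f)) = 2.32×10^-5
Q = -0.965·0.03906·ln(2.717×10^-5) = 0.3962 m³/s
Check: V = 1.94 m/s, Re = 9.89×10^5, f = 0.01198, h_f = 6.58 m ≈ 6.58 m ✓

Q ≈ 396 L/s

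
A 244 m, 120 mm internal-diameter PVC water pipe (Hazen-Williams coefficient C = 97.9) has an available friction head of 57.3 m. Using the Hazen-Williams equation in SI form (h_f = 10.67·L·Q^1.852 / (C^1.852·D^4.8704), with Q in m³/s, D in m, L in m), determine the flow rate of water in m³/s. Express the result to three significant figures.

Q ≈ 0.0472 m³/s

Rearranging: Q = [h_f·C^1.852·D^4.8704 / (10.67·L)]^(1/1.852)
Q = [57.3·97.9^1.852·0.120^4.8704 / (10.67·244)]^0.540 = 0.04724 m³/s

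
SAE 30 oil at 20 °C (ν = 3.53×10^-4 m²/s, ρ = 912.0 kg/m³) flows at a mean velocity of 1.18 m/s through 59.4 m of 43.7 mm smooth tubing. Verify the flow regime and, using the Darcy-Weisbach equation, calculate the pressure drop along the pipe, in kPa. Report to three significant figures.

Re = VD/ν = 1.18·0.04370/3.53×10^-4 = 146 → laminar (Re < 2300)
f = 64/Re = 0.4381
h_f = f(L/D)V²/(2g) = 0.4381·(59.4/0.04370)·1.18²/(2·9.81) = 42.26 m
Δp = ρg·h_f = 912.0·9.81·42.26 = 378.1 kPa

Δp ≈ 378 kPa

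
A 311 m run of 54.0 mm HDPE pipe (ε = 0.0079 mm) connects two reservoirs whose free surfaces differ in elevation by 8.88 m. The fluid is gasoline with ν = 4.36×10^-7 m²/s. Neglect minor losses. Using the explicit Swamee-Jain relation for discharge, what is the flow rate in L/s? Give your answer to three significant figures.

Q ≈ 3.03 L/s

Swamee-Jain (Type II): Q = -0.965·√(gD⁵h_f/L)·ln[ε/(3.7D) + √(3.17ν²L/(gD³h_f))]
√(gD⁵h_f/L) = √(9.81·0.0540⁵·8.88/311) = 3.586×10^-4
ε/(3.7D) = 3.95×10^-5; √(3.17ν²L/(gD³h_f)) = 1.17×10^-4
Q = -0.965·3.586×10^-4·ln(1.564×10^-4) = 0.003033 m³/s
Check: V = 1.32 m/s, Re = 1.64×10^5, f = 0.01725, h_f = 8.88 m ≈ 8.88 m ✓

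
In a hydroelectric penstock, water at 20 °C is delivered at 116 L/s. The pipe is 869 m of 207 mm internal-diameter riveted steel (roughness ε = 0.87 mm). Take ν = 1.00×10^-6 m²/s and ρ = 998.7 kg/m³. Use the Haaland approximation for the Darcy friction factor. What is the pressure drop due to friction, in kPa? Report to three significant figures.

V = 4Q/(πD²) = 4·0.116/(π·0.207²) = 3.447 m/s
Re = VD/ν = 3.447·0.207/1.00×10^-6 = 7.14×10^5 → turbulent
ε/D = 0.87/207 = 0.00420
Haaland: f = 0.02903
h_f = f(L/D)V²/(2g) = 0.02903·(869/0.207)·3.447²/(2·9.81) = 73.79 m
Δp = ρg·h_f = 998.7·9.81·73.79 = 722.9 kPa

Δp ≈ 723 kPa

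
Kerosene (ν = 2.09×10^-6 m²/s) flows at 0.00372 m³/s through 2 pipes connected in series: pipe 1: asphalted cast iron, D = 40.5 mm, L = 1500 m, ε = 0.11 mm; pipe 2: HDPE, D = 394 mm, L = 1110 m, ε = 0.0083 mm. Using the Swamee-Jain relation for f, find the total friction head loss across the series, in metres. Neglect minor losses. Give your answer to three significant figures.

H ≈ 442 m

Pipe 1: V = 2.888 m/s, Re = 5.60×10^4, ε/D = 0.00272, f = 0.02810, h_1 = f(L/D)V²/2g = 442.3 m
Pipe 2: V = 0.03051 m/s, Re = 5750, ε/D = 2.11×10^-5, f = 0.03631, h_2 = f(L/D)V²/2g = 0.004854 m
Series → Q common, losses add: H = Σh = 442.3 m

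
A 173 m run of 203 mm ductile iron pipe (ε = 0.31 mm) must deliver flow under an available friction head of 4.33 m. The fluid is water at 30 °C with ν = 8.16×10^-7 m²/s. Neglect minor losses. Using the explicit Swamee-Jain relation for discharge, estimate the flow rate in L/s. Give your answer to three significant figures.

Q ≈ 68.5 L/s

Swamee-Jain (Type II): Q = -0.965·√(gD⁵h_f/L)·ln[ε/(3.7D) + √(3.17ν²L/(gD³h_f))]
√(gD⁵h_f/L) = √(9.81·0.203⁵·4.33/173) = 0.009200
ε/(3.7D) = 4.13×10^-4; √(3.17ν²L/(gD³h_f)) = 3.21×10^-5
Q = -0.965·0.009200·ln(4.448×10^-4) = 0.06852 m³/s
Check: V = 2.12 m/s, Re = 5.27×10^5, f = 0.02236, h_f = 4.35 m ≈ 4.33 m ✓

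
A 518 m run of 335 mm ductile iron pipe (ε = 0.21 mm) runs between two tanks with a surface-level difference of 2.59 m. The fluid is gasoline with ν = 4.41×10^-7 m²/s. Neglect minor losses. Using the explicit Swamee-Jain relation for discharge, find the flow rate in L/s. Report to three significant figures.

Swamee-Jain (Type II): Q = -0.965·√(gD⁵h_f/L)·ln[ε/(3.7D) + √(3.17ν²L/(gD³h_f))]
√(gD⁵h_f/L) = √(9.81·0.335⁵·2.59/518) = 0.01439
ε/(3.7D) = 1.69×10^-4; √(3.17ν²L/(gD³h_f)) = 1.83×10^-5
Q = -0.965·0.01439·ln(1.877×10^-4) = 0.1191 m³/s
Check: V = 1.35 m/s, Re = 1.03×10^6, f = 0.01809, h_f = 2.60 m ≈ 2.59 m ✓

Q ≈ 119 L/s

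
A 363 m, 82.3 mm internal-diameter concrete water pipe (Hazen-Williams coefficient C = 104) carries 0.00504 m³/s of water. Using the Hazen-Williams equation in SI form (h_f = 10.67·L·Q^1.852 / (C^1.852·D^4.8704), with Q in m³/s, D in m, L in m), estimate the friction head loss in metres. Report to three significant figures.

h_f = 10.67·363·0.00504^1.852 / (104^1.852·0.0823^4.8704) = 7.583 m

h_f ≈ 7.58 m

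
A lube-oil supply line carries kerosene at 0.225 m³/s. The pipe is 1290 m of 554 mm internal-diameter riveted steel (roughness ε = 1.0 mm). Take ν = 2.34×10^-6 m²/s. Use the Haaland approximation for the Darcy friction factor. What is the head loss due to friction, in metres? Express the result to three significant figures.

h_f ≈ 2.44 m

V = 4Q/(πD²) = 4·0.225/(π·0.554²) = 0.9334 m/s
Re = VD/ν = 0.9334·0.554/2.34×10^-6 = 2.21×10^5 → turbulent
ε/D = 1.0/554 = 0.00181
Haaland: f = 0.02360
h_f = f(L/D)V²/(2g) = 0.02360·(1290/0.554)·0.9334²/(2·9.81) = 2.441 m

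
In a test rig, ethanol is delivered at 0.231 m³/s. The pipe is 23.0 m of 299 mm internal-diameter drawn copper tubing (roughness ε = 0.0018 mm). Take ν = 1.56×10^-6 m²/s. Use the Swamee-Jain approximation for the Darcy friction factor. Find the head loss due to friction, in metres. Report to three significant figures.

V = 4Q/(πD²) = 4·0.231/(π·0.299²) = 3.290 m/s
Re = VD/ν = 3.290·0.299/1.56×10^-6 = 6.31×10^5 → turbulent
ε/D = 0.0018/299 = 6.02×10^-6
Swamee-Jain: f = 0.01268
h_f = f(L/D)V²/(2g) = 0.01268·(23.0/0.299)·3.290²/(2·9.81) = 0.5379 m

h_f ≈ 0.538 m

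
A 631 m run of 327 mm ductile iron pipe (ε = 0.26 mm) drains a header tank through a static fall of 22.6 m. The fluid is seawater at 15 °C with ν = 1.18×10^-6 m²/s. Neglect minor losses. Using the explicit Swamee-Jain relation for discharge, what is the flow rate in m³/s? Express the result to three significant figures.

Swamee-Jain (Type II): Q = -0.965·√(gD⁵h_f/L)·ln[ε/(3.7D) + √(3.17ν²L/(gD³h_f))]
√(gD⁵h_f/L) = √(9.81·0.327⁵·22.6/631) = 0.03624
ε/(3.7D) = 2.15×10^-4; √(3.17ν²L/(gD³h_f)) = 1.90×10^-5
Q = -0.965·0.03624·ln(2.338×10^-4) = 0.2924 m³/s
Check: V = 3.48 m/s, Re = 9.65×10^5, f = 0.01905, h_f = 22.7 m ≈ 22.6 m ✓

Q ≈ 0.292 m³/s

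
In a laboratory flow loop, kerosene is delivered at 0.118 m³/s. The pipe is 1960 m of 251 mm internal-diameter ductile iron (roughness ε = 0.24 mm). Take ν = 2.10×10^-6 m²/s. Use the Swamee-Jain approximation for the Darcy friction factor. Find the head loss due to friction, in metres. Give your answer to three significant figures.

h_f ≈ 46.7 m

V = 4Q/(πD²) = 4·0.118/(π·0.251²) = 2.385 m/s
Re = VD/ν = 2.385·0.251/2.10×10^-6 = 2.85×10^5 → turbulent
ε/D = 0.24/251 = 9.56×10^-4
Swamee-Jain: f = 0.02061
h_f = f(L/D)V²/(2g) = 0.02061·(1960/0.251)·2.385²/(2·9.81) = 46.66 m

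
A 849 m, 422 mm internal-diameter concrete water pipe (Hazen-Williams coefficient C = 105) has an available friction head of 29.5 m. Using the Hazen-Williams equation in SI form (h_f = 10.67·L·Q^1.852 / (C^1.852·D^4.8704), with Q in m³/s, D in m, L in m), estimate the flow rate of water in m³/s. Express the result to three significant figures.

Rearranging: Q = [h_f·C^1.852·D^4.8704 / (10.67·L)]^(1/1.852)
Q = [29.5·105^1.852·0.422^4.8704 / (10.67·849)]^0.540 = 0.4930 m³/s

Q ≈ 0.493 m³/s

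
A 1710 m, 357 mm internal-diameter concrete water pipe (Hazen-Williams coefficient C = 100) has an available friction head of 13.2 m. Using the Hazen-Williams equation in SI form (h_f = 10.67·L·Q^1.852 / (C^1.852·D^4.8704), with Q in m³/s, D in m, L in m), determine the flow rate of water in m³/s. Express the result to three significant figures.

Rearranging: Q = [h_f·C^1.852·D^4.8704 / (10.67·L)]^(1/1.852)
Q = [13.2·100^1.852·0.357^4.8704 / (10.67·1710)]^0.540 = 0.1342 m³/s

Q ≈ 0.134 m³/s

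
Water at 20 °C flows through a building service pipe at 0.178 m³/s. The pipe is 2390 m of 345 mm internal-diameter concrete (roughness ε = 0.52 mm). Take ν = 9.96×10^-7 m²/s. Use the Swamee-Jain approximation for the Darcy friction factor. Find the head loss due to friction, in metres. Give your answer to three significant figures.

V = 4Q/(πD²) = 4·0.178/(π·0.345²) = 1.904 m/s
Re = VD/ν = 1.904·0.345/9.96×10^-7 = 6.60×10^5 → turbulent
ε/D = 0.52/345 = 0.00151
Swamee-Jain: f = 0.02220
h_f = f(L/D)V²/(2g) = 0.02220·(2390/0.345)·1.904²/(2·9.81) = 28.42 m

h_f ≈ 28.4 m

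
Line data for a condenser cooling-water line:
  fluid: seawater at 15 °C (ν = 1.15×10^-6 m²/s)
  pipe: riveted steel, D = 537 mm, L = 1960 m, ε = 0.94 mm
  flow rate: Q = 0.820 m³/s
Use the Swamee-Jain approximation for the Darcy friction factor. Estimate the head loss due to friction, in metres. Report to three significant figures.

V = 4Q/(πD²) = 4·0.820/(π·0.537²) = 3.621 m/s
Re = VD/ν = 3.621·0.537/1.15×10^-6 = 1.69×10^6 → turbulent
ε/D = 0.94/537 = 0.00175
Swamee-Jain: f = 0.02279
h_f = f(L/D)V²/(2g) = 0.02279·(1960/0.537)·3.621²/(2·9.81) = 55.57 m

h_f ≈ 55.6 m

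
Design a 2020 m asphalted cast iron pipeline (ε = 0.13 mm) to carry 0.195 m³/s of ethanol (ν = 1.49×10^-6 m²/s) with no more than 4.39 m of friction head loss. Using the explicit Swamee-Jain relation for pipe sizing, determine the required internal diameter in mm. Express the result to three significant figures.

Swamee-Jain (Type III): D = 0.66·[ε^1.25·(LQ²/(gh_f))^4.75 + ν·Q^9.4·(L/(gh_f))^5.2]^0.04
LQ²/(gh_f) = 1.784; L/(gh_f) = 46.90
Term 1 = ε^1.25·(…)^4.75 = 2.17×10^-4; Term 2 = ν·Q^9.4·(…)^5.2 = 1.55×10^-4
D = 0.66·(2.17×10^-4 + 1.55×10^-4)^0.04 = 0.4812 m = 481 mm
Check: V = 1.07 m/s, Re = 3.46×10^5, f = 0.01662, h_f = 4.09 m ≈ 4.39 m ✓

D ≈ 481 mm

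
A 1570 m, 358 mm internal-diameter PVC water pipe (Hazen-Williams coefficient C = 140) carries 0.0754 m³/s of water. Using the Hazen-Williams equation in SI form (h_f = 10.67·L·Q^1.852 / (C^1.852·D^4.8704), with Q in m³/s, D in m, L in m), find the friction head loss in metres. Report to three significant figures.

h_f ≈ 2.20 m

h_f = 10.67·1570·0.0754^1.852 / (140^1.852·0.358^4.8704) = 2.203 m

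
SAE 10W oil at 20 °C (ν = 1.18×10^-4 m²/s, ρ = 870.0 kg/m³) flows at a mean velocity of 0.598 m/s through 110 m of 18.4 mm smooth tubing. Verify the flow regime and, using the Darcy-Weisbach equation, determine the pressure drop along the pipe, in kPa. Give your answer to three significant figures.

Re = VD/ν = 0.598·0.01840/1.18×10^-4 = 93.2 → laminar (Re < 2300)
f = 64/Re = 0.6863
h_f = f(L/D)V²/(2g) = 0.6863·(110/0.01840)·0.598²/(2·9.81) = 74.79 m
Δp = ρg·h_f = 870.0·9.81·74.79 = 638.3 kPa

Δp ≈ 638 kPa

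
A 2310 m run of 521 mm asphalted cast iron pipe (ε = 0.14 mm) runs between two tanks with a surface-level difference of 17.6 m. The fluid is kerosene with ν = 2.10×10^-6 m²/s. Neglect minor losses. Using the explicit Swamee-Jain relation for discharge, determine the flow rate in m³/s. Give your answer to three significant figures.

Q ≈ 0.472 m³/s

Swamee-Jain (Type II): Q = -0.965·√(gD⁵h_f/L)·ln[ε/(3.7D) + √(3.17ν²L/(gD³h_f))]
√(gD⁵h_f/L) = √(9.81·0.521⁵·17.6/2310) = 0.05356
ε/(3.7D) = 7.26×10^-5; √(3.17ν²L/(gD³h_f)) = 3.64×10^-5
Q = -0.965·0.05356·ln(1.090×10^-4) = 0.4716 m³/s
Check: V = 2.21 m/s, Re = 5.49×10^5, f = 0.01601, h_f = 17.7 m ≈ 17.6 m ✓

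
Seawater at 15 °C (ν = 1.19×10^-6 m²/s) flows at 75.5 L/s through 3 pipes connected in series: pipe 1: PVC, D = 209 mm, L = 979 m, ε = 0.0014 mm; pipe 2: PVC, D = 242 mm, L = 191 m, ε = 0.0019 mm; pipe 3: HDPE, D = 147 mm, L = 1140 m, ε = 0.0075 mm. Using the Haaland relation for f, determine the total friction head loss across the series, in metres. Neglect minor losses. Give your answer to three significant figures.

Pipe 1: V = 2.201 m/s, Re = 3.87×10^5, ε/D = 6.70×10^-6, f = 0.01375, h_1 = f(L/D)V²/2g = 15.90 m
Pipe 2: V = 1.641 m/s, Re = 3.34×10^5, ε/D = 7.85×10^-6, f = 0.01413, h_2 = f(L/D)V²/2g = 1.531 m
Pipe 3: V = 4.449 m/s, Re = 5.50×10^5, ε/D = 5.10×10^-5, f = 0.01351, h_3 = f(L/D)V²/2g = 105.6 m
Series → Q common, losses add: H = Σh = 123.1 m

H ≈ 123 m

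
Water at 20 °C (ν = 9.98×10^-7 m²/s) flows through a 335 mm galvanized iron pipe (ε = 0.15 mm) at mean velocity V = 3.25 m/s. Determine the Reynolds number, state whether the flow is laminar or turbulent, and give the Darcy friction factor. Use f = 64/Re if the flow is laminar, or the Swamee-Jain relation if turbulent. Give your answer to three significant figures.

Re ≈ 1.09×10^6; turbulent; f ≈ 0.0169

Re = VD/ν = 3.250·0.335/9.98×10^-7 = 1.09×10^6
Re > 4000 → turbulent; ε/D = 4.48×10^-4
Swamee-Jain: f = 0.01689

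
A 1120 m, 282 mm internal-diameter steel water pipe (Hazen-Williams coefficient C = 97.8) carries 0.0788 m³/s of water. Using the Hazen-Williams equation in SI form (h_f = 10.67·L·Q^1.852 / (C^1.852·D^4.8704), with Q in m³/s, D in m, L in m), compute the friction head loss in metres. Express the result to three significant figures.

h_f = 10.67·1120·0.0788^1.852 / (97.8^1.852·0.282^4.8704) = 10.60 m

h_f ≈ 10.6 m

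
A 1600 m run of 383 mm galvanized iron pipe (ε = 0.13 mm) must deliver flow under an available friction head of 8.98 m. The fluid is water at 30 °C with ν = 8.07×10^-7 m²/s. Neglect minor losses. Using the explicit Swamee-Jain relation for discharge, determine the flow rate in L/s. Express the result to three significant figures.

Swamee-Jain (Type II): Q = -0.965·√(gD⁵h_f/L)·ln[ε/(3.7D) + √(3.17ν²L/(gD³h_f))]
√(gD⁵h_f/L) = √(9.81·0.383⁵·8.98/1600) = 0.02130
ε/(3.7D) = 9.17×10^-5; √(3.17ν²L/(gD³h_f)) = 2.58×10^-5
Q = -0.965·0.02130·ln(1.176×10^-4) = 0.1860 m³/s
Check: V = 1.61 m/s, Re = 7.66×10^5, f = 0.01629, h_f = 9.04 m ≈ 8.98 m ✓

Q ≈ 186 L/s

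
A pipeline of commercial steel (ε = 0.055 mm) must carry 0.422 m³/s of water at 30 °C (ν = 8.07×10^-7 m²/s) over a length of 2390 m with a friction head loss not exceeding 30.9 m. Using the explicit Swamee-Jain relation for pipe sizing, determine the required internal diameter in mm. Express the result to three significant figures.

Swamee-Jain (Type III): D = 0.66·[ε^1.25·(LQ²/(gh_f))^4.75 + ν·Q^9.4·(L/(gh_f))^5.2]^0.04
LQ²/(gh_f) = 1.404; L/(gh_f) = 7.884
Term 1 = ε^1.25·(…)^4.75 = 2.37×10^-5; Term 2 = ν·Q^9.4·(…)^5.2 = 1.12×10^-5
D = 0.66·(2.37×10^-5 + 1.12×10^-5)^0.04 = 0.4378 m = 438 mm
Check: V = 2.80 m/s, Re = 1.52×10^6, f = 0.01349, h_f = 29.5 m ≈ 30.9 m ✓

D ≈ 438 mm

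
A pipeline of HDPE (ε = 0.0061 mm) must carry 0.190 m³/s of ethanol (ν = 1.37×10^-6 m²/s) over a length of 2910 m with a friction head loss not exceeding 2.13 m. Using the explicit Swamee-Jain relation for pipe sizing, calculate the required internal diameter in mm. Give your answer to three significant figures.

Swamee-Jain (Type III): D = 0.66·[ε^1.25·(LQ²/(gh_f))^4.75 + ν·Q^9.4·(L/(gh_f))^5.2]^0.04
LQ²/(gh_f) = 5.027; L/(gh_f) = 139.3
Term 1 = ε^1.25·(…)^4.75 = 6.50×10^-4; Term 2 = ν·Q^9.4·(…)^5.2 = 0.0320
D = 0.66·(6.50×10^-4 + 0.0320)^0.04 = 0.5756 m = 576 mm
Check: V = 0.730 m/s, Re = 3.07×10^5, f = 0.01444, h_f = 1.98 m ≈ 2.13 m ✓

D ≈ 576 mm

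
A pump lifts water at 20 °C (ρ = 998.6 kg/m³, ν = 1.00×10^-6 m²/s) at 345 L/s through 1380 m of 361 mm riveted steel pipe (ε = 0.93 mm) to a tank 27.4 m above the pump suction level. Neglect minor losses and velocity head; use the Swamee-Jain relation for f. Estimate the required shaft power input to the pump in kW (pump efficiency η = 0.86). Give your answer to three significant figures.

V = 4Q/(πD²) = 3.371 m/s; Re = 1.22×10^6; ε/D = 0.00258; f = 0.02527
h_f = f(L/D)V²/2g = 55.93 m
Total head H = z + h_f = 27.4 + 55.93 = 83.33 m
P_hyd = ρgQH = 998.6·9.81·0.345·83.33 = 281.6 kW
P_shaft = P_hyd/η = 281.6/0.86 = 327.5 kW

P_shaft ≈ 327 kW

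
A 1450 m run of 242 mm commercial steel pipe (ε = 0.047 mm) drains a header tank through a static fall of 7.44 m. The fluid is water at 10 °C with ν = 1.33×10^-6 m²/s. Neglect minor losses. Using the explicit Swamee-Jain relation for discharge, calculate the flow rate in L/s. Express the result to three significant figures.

Q ≈ 55.3 L/s

Swamee-Jain (Type II): Q = -0.965·√(gD⁵h_f/L)·ln[ε/(3.7D) + √(3.17ν²L/(gD³h_f))]
√(gD⁵h_f/L) = √(9.81·0.242⁵·7.44/1450) = 0.006464
ε/(3.7D) = 5.25×10^-5; √(3.17ν²L/(gD³h_f)) = 8.87×10^-5
Q = -0.965·0.006464·ln(1.411×10^-4) = 0.05530 m³/s
Check: V = 1.20 m/s, Re = 2.19×10^5, f = 0.01689, h_f = 7.46 m ≈ 7.44 m ✓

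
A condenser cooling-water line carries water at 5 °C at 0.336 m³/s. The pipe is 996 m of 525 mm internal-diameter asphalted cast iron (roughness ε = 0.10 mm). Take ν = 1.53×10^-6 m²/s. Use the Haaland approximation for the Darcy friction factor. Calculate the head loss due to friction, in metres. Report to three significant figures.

h_f ≈ 3.52 m

V = 4Q/(πD²) = 4·0.336/(π·0.525²) = 1.552 m/s
Re = VD/ν = 1.552·0.525/1.53×10^-6 = 5.33×10^5 → turbulent
ε/D = 0.10/525 = 1.90×10^-4
Haaland: f = 0.01512
h_f = f(L/D)V²/(2g) = 0.01512·(996/0.525)·1.552²/(2·9.81) = 3.522 m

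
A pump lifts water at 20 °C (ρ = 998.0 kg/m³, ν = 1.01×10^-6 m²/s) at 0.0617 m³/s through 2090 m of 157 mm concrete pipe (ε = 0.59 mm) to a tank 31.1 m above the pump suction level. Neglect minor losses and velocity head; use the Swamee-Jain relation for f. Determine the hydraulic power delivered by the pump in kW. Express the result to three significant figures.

V = 4Q/(πD²) = 3.187 m/s; Re = 4.95×10^5; ε/D = 0.00376; f = 0.02824
h_f = f(L/D)V²/2g = 194.6 m
Total head H = z + h_f = 31.1 + 194.6 = 225.7 m
P_hyd = ρgQH = 998.0·9.81·0.0617·225.7 = 136.4 kW

P_hyd ≈ 136 kW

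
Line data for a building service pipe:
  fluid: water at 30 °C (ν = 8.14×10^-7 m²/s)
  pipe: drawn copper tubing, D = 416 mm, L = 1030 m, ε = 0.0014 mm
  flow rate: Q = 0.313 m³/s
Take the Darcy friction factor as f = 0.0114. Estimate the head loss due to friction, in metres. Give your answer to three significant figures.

h_f ≈ 7.63 m

V = 4Q/(πD²) = 4·0.313/(π·0.416²) = 2.303 m/s
h_f = f(L/D)V²/(2g) = 0.01140·(1030/0.416)·2.303²/(2·9.81) = 7.629 m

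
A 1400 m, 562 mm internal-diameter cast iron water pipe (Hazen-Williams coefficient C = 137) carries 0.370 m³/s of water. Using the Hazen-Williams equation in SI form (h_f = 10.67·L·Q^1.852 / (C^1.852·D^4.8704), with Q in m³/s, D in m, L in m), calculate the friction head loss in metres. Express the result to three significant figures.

h_f = 10.67·1400·0.370^1.852 / (137^1.852·0.562^4.8704) = 4.328 m

h_f ≈ 4.33 m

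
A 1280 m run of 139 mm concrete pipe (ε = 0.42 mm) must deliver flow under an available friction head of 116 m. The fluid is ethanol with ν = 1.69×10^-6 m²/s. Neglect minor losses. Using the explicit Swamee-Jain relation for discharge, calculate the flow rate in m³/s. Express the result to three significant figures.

Swamee-Jain (Type II): Q = -0.965·√(gD⁵h_f/L)·ln[ε/(3.7D) + √(3.17ν²L/(gD³h_f))]
√(gD⁵h_f/L) = √(9.81·0.139⁵·116/1280) = 0.006792
ε/(3.7D) = 8.17×10^-4; √(3.17ν²L/(gD³h_f)) = 6.16×10^-5
Q = -0.965·0.006792·ln(8.782×10^-4) = 0.04613 m³/s
Check: V = 3.04 m/s, Re = 2.50×10^5, f = 0.02692, h_f = 117 m ≈ 116 m ✓

Q ≈ 0.0461 m³/s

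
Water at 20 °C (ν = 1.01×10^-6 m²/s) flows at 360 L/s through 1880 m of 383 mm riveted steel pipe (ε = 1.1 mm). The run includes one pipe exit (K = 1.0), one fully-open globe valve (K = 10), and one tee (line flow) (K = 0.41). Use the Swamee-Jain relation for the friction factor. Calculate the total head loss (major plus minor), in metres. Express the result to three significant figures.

H_L ≈ 69.3 m

V = 4Q/(πD²) = 3.125 m/s; V²/2g = 0.4977 m
Re = 1.18×10^6, ε/D = 0.00287 → f = 0.02603 (Swamee-Jain)
Major: h_f = f(L/D)·V²/2g = 0.02603·4909·0.4977 = 63.58 m
Minor: ΣK = 11.4; h_m = ΣK·V²/2g = 5.678 m
Total H_L = 63.58 + 5.678 = 69.26 m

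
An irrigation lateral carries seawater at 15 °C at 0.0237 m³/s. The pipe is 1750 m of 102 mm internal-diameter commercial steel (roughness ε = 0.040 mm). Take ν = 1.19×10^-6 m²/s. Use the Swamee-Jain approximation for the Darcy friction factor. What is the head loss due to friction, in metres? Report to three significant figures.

h_f ≈ 132 m

V = 4Q/(πD²) = 4·0.0237/(π·0.102²) = 2.900 m/s
Re = VD/ν = 2.900·0.102/1.19×10^-6 = 2.49×10^5 → turbulent
ε/D = 0.040/102 = 3.92×10^-4
Swamee-Jain: f = 0.01796
h_f = f(L/D)V²/(2g) = 0.01796·(1750/0.102)·2.900²/(2·9.81) = 132.1 m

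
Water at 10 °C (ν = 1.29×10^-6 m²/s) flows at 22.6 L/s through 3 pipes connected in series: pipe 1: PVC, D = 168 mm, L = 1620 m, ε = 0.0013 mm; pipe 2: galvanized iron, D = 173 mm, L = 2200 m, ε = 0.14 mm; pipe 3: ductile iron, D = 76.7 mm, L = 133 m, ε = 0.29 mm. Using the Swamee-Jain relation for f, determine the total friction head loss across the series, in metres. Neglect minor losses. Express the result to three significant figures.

Pipe 1: V = 1.020 m/s, Re = 1.33×10^5, ε/D = 7.74×10^-6, f = 0.01691, h_1 = f(L/D)V²/2g = 8.637 m
Pipe 2: V = 0.9614 m/s, Re = 1.29×10^5, ε/D = 8.09×10^-4, f = 0.02113, h_2 = f(L/D)V²/2g = 12.66 m
Pipe 3: V = 4.891 m/s, Re = 2.91×10^5, ε/D = 0.00378, f = 0.02849, h_3 = f(L/D)V²/2g = 60.25 m
Series → Q common, losses add: H = Σh = 81.55 m

H ≈ 81.5 m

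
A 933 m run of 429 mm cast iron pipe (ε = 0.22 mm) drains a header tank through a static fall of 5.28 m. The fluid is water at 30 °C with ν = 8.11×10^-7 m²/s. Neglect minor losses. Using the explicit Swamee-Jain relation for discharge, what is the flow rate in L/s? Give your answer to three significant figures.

Q ≈ 239 L/s

Swamee-Jain (Type II): Q = -0.965·√(gD⁵h_f/L)·ln[ε/(3.7D) + √(3.17ν²L/(gD³h_f))]
√(gD⁵h_f/L) = √(9.81·0.429⁵·5.28/933) = 0.02840
ε/(3.7D) = 1.39×10^-4; √(3.17ν²L/(gD³h_f)) = 2.18×10^-5
Q = -0.965·0.02840·ln(1.604×10^-4) = 0.2395 m³/s
Check: V = 1.66 m/s, Re = 8.76×10^5, f = 0.01746, h_f = 5.31 m ≈ 5.28 m ✓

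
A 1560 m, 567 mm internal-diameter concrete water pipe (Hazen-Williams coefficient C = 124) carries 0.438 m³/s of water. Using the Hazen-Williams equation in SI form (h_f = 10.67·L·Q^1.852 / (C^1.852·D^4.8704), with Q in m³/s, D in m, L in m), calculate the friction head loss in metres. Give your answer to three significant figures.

h_f = 10.67·1560·0.438^1.852 / (124^1.852·0.567^4.8704) = 7.593 m

h_f ≈ 7.59 m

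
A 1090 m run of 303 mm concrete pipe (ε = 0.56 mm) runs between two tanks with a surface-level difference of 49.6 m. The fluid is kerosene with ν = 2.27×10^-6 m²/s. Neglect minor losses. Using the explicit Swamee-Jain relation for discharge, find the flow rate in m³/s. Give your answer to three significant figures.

Swamee-Jain (Type II): Q = -0.965·√(gD⁵h_f/L)·ln[ε/(3.7D) + √(3.17ν²L/(gD³h_f))]
√(gD⁵h_f/L) = √(9.81·0.303⁵·49.6/1090) = 0.03377
ε/(3.7D) = 5.00×10^-4; √(3.17ν²L/(gD³h_f)) = 3.63×10^-5
Q = -0.965·0.03377·ln(5.358×10^-4) = 0.2454 m³/s
Check: V = 3.40 m/s, Re = 4.54×10^5, f = 0.02348, h_f = 49.9 m ≈ 49.6 m ✓

Q ≈ 0.245 m³/s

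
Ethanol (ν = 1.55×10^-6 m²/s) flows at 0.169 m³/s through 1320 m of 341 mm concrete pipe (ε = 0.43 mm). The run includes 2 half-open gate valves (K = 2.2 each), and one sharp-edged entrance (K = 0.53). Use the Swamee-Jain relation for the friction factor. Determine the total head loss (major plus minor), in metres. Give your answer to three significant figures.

H_L ≈ 15.4 m

V = 4Q/(πD²) = 1.850 m/s; V²/2g = 0.1745 m
Re = 4.07×10^5, ε/D = 0.00126 → f = 0.02154 (Swamee-Jain)
Major: h_f = f(L/D)·V²/2g = 0.02154·3871·0.1745 = 14.55 m
Minor: ΣK = 4.93; h_m = ΣK·V²/2g = 0.8604 m
Total H_L = 14.55 + 0.8604 = 15.41 m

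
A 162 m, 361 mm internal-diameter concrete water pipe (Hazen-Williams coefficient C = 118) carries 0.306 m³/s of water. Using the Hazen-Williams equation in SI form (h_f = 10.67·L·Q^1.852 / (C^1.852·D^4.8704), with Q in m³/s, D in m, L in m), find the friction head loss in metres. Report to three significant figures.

h_f = 10.67·162·0.306^1.852 / (118^1.852·0.361^4.8704) = 4.011 m

h_f ≈ 4.01 m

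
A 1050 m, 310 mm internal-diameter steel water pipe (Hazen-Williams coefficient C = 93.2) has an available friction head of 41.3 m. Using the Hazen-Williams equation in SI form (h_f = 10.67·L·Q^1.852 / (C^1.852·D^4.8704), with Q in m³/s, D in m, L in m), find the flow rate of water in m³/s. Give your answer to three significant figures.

Q ≈ 0.208 m³/s

Rearranging: Q = [h_f·C^1.852·D^4.8704 / (10.67·L)]^(1/1.852)
Q = [41.3·93.2^1.852·0.310^4.8704 / (10.67·1050)]^0.540 = 0.2079 m³/s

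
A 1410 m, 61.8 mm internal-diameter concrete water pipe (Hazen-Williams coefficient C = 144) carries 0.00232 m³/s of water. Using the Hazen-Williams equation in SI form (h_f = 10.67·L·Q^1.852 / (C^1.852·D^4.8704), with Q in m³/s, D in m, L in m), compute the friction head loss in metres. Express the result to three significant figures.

h_f = 10.67·1410·0.00232^1.852 / (144^1.852·0.0618^4.8704) = 15.46 m

h_f ≈ 15.5 m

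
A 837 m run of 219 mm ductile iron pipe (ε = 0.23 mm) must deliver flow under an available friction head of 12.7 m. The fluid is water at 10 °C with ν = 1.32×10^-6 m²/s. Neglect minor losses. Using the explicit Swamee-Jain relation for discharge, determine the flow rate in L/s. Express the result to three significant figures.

Swamee-Jain (Type II): Q = -0.965·√(gD⁵h_f/L)·ln[ε/(3.7D) + √(3.17ν²L/(gD³h_f))]
√(gD⁵h_f/L) = √(9.81·0.219⁵·12.7/837) = 0.008659
ε/(3.7D) = 2.84×10^-4; √(3.17ν²L/(gD³h_f)) = 5.94×10^-5
Q = -0.965·0.008659·ln(3.433×10^-4) = 0.06666 m³/s
Check: V = 1.77 m/s, Re = 2.94×10^5, f = 0.02097, h_f = 12.8 m ≈ 12.7 m ✓

Q ≈ 66.7 L/s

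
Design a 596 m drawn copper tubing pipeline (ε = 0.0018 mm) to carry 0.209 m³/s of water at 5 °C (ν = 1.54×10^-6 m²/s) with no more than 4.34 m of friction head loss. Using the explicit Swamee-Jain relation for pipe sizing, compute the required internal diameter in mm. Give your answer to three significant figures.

Swamee-Jain (Type III): D = 0.66·[ε^1.25·(LQ²/(gh_f))^4.75 + ν·Q^9.4·(L/(gh_f))^5.2]^0.04
LQ²/(gh_f) = 0.6115; L/(gh_f) = 14.00
Term 1 = ε^1.25·(…)^4.75 = 6.37×10^-9; Term 2 = ν·Q^9.4·(…)^5.2 = 5.71×10^-7
D = 0.66·(6.37×10^-9 + 5.71×10^-7)^0.04 = 0.3715 m = 372 mm
Check: V = 1.93 m/s, Re = 4.65×10^5, f = 0.01334, h_f = 4.05 m ≈ 4.34 m ✓

D ≈ 372 mm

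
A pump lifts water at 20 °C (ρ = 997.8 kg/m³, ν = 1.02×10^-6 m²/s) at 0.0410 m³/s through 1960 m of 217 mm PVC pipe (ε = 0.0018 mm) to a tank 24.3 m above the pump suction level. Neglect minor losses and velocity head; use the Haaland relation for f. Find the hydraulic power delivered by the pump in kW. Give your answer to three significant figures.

V = 4Q/(πD²) = 1.109 m/s; Re = 2.36×10^5; ε/D = 8.29×10^-6; f = 0.01507
h_f = f(L/D)V²/2g = 8.525 m
Total head H = z + h_f = 24.3 + 8.525 = 32.82 m
P_hyd = ρgQH = 997.8·9.81·0.0410·32.82 = 13.17 kW

P_hyd ≈ 13.2 kW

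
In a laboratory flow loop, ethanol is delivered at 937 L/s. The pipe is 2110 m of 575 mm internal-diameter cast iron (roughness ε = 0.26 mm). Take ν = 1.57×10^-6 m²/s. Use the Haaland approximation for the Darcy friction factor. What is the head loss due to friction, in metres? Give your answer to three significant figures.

V = 4Q/(πD²) = 4·0.937/(π·0.575²) = 3.608 m/s
Re = VD/ν = 3.608·0.575/1.57×10^-6 = 1.32×10^6 → turbulent
ε/D = 0.26/575 = 4.52×10^-4
Haaland: f = 0.01672
h_f = f(L/D)V²/(2g) = 0.01672·(2110/0.575)·3.608²/(2·9.81) = 40.73 m

h_f ≈ 40.7 m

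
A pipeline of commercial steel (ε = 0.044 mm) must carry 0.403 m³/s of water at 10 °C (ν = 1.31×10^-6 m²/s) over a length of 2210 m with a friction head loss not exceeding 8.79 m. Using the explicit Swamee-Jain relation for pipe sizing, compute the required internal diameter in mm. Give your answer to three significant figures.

D ≈ 546 mm

Swamee-Jain (Type III): D = 0.66·[ε^1.25·(LQ²/(gh_f))^4.75 + ν·Q^9.4·(L/(gh_f))^5.2]^0.04
LQ²/(gh_f) = 4.162; L/(gh_f) = 25.63
Term 1 = ε^1.25·(…)^4.75 = 0.00313; Term 2 = ν·Q^9.4·(…)^5.2 = 0.00540
D = 0.66·(0.00313 + 0.00540)^0.04 = 0.5455 m = 546 mm
Check: V = 1.72 m/s, Re = 7.18×10^5, f = 0.01365, h_f = 8.38 m ≈ 8.79 m ✓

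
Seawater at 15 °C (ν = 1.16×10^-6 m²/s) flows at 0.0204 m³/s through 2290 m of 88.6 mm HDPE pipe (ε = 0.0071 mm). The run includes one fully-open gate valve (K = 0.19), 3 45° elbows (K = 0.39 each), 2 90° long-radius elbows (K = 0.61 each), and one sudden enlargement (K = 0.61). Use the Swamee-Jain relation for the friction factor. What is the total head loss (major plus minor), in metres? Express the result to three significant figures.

V = 4Q/(πD²) = 3.309 m/s; V²/2g = 0.5580 m
Re = 2.53×10^5, ε/D = 8.01×10^-5 → f = 0.01564 (Swamee-Jain)
Major: h_f = f(L/D)·V²/2g = 0.01564·25847·0.5580 = 225.6 m
Minor: ΣK = 3.19; h_m = ΣK·V²/2g = 1.780 m
Total H_L = 225.6 + 1.780 = 227.4 m

H_L ≈ 227 m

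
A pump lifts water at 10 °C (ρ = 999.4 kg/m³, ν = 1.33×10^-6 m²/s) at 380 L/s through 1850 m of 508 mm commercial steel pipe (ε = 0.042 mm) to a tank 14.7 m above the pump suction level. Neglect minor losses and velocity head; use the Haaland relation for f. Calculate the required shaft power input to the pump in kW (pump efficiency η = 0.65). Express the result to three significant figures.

V = 4Q/(πD²) = 1.875 m/s; Re = 7.16×10^5; ε/D = 8.27×10^-5; f = 0.01350
h_f = f(L/D)V²/2g = 8.806 m
Total head H = z + h_f = 14.7 + 8.806 = 23.51 m
P_hyd = ρgQH = 999.4·9.81·0.380·23.51 = 87.57 kW
P_shaft = P_hyd/η = 87.57/0.65 = 134.7 kW

P_shaft ≈ 135 kW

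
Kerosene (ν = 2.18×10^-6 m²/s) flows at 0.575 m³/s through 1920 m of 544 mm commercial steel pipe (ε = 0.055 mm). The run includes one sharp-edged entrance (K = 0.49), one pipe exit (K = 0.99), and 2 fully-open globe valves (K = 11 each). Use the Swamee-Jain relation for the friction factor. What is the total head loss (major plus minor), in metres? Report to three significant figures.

H_L ≈ 22.9 m

V = 4Q/(πD²) = 2.474 m/s; V²/2g = 0.3119 m
Re = 6.17×10^5, ε/D = 1.01×10^-4 → f = 0.01415 (Swamee-Jain)
Major: h_f = f(L/D)·V²/2g = 0.01415·3529·0.3119 = 15.58 m
Minor: ΣK = 23.5; h_m = ΣK·V²/2g = 7.324 m
Total H_L = 15.58 + 7.324 = 22.90 m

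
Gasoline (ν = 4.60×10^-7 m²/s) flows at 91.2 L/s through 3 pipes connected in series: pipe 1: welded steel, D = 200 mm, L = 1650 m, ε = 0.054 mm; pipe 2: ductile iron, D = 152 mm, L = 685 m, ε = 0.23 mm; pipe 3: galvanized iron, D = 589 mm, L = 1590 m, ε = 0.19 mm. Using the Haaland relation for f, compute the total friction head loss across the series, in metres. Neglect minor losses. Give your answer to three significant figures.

H ≈ 181 m

Pipe 1: V = 2.903 m/s, Re = 1.26×10^6, ε/D = 2.70×10^-4, f = 0.01519, h_1 = f(L/D)V²/2g = 53.82 m
Pipe 2: V = 5.026 m/s, Re = 1.66×10^6, ε/D = 0.00151, f = 0.02194, h_2 = f(L/D)V²/2g = 127.3 m
Pipe 3: V = 0.3347 m/s, Re = 4.29×10^5, ε/D = 3.23×10^-4, f = 0.01650, h_3 = f(L/D)V²/2g = 0.2543 m
Series → Q common, losses add: H = Σh = 181.4 m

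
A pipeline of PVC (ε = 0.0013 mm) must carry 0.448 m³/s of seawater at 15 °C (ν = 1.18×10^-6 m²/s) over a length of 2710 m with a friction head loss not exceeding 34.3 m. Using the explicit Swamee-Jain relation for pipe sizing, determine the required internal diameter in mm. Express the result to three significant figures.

Swamee-Jain (Type III): D = 0.66·[ε^1.25·(LQ²/(gh_f))^4.75 + ν·Q^9.4·(L/(gh_f))^5.2]^0.04
LQ²/(gh_f) = 1.616; L/(gh_f) = 8.054
Term 1 = ε^1.25·(…)^4.75 = 4.30×10^-7; Term 2 = ν·Q^9.4·(…)^5.2 = 3.20×10^-5
D = 0.66·(4.30×10^-7 + 3.20×10^-5)^0.04 = 0.4365 m = 436 mm
Check: V = 2.99 m/s, Re = 1.11×10^6, f = 0.01149, h_f = 32.6 m ≈ 34.3 m ✓

D ≈ 436 mm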